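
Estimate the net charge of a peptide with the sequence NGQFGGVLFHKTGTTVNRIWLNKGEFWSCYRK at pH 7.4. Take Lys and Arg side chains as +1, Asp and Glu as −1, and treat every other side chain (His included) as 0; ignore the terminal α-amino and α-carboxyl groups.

Positive (K, R): K11, R18, K23, R31, K32 → +5.
Negative (D, E): E25 → −1.
Net charge = (+5) + (−1) = +4.

+4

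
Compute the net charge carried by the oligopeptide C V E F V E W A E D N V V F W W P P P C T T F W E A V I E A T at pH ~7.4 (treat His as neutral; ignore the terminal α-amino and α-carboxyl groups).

At pH ~7.4 the Lys and Arg side chains are protonated (+1), the Asp and Glu side chains are deprotonated (−1), and with His taken as neutral all other side chains carry no charge.
Positive (K, R): none → +0.
Negative (D, E): E3, E6, E9, D10, E25, E29 → −6.
Net charge = (+0) + (−6) = −6.

-6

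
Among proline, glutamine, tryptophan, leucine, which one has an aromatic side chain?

tryptophan

Phenylalanine (F), tryptophan (W), and tyrosine (Y) have aromatic ring side chains.
Of the listed options, only tryptophan belongs to this group.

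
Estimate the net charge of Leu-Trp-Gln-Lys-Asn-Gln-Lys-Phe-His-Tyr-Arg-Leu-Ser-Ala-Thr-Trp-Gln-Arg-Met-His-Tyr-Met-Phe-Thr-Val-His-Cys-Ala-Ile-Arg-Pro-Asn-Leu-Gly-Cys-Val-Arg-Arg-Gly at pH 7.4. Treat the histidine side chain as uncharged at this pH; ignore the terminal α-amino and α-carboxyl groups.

+7

At pH ~7.4 the Lys and Arg side chains are protonated (+1), the Asp and Glu side chains are deprotonated (−1), and with His taken as neutral all other side chains carry no charge.
Positive (K, R): Lys4, Lys7, Arg11, Arg18, Arg30, Arg37, Arg38 → +7.
Negative (D, E): none → −0.
Net charge = (+7) + (−0) = +7.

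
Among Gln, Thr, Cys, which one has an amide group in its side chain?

Asparagine (N) and glutamine (Q) have uncharged amide side chains.
Of the listed options, only Gln belongs to this group.

Gln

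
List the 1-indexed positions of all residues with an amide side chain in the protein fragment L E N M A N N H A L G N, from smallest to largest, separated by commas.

3, 6, 7, 12

Only N (asparagine) and Q (glutamine) carry a side-chain carboxamide.
Matching residues: N3, N6, N7, N12.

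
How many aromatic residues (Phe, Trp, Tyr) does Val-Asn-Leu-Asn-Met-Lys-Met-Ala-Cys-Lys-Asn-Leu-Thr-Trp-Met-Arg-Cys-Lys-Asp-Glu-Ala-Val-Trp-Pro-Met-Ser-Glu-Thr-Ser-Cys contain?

2

Matching residues: Trp14, Trp23.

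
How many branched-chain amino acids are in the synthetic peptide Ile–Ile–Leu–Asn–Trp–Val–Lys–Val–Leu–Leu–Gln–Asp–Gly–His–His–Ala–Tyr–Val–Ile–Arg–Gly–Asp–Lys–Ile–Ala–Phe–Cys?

10

Valine (V), leucine (L), and isoleucine (I) are the branched-chain amino acids.
Matching residues: Ile1, Ile2, Leu3, Val6, Val8, Leu9, Leu10, Val18, Ile19, Ile24.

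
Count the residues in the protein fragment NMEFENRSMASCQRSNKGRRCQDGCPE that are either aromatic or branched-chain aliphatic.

Aromatic: F, W, Y. Branched-chain aliphatic: I, L, V.
Aromatic residues here: F4 (1).
Branched-chain aliphatic residues here: none (0).
The two groups share no amino acid, so total = 1 + 0 = 1.

1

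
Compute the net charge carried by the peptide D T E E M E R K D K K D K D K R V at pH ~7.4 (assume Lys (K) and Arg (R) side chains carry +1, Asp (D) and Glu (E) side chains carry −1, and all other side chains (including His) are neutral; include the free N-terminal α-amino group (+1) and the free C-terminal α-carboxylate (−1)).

Positive (K, R): R7, K8, K10, K11, K13, K15, R16 → +7.
Negative (D, E): D1, E3, E4, E6, D9, D12, D14 → −7.
The N-terminus (+1) and C-terminus (−1) cancel.
Net charge = (+7) + (−7) = 0.

0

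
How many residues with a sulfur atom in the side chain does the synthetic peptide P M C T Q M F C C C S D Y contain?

6

The sulfur-bearing residues are cysteine (–SH) and methionine (–S–CH₃).
Matching residues: M2, C3, M6, C8, C9, C10.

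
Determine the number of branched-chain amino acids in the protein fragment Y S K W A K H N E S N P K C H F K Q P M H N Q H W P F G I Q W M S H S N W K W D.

Valine (V), leucine (L), and isoleucine (I) are the branched-chain amino acids.
Matching residues: I29.

1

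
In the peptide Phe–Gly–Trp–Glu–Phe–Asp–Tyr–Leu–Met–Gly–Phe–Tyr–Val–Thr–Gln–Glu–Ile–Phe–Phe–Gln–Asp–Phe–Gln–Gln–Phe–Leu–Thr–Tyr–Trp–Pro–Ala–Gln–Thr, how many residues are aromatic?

12

F, W, and Y each carry an aromatic ring on the side chain.
Matching residues: Phe1, Trp3, Phe5, Tyr7, Phe11, Tyr12, Phe18, Phe19, Phe22, Phe25, Tyr28, Trp29.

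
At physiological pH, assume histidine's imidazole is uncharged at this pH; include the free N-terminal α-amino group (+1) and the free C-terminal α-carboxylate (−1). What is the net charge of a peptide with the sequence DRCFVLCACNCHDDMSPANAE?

-3

Near pH 7.4, K and R contribute +1 each, D and E contribute −1 each, and every other side chain (His included, as stated) is uncharged.
Positive (K, R): R2 → +1.
Negative (D, E): D1, D13, D14, E21 → −4.
The N-terminus (+1) and C-terminus (−1) cancel.
Net charge = (+1) + (−4) = −3.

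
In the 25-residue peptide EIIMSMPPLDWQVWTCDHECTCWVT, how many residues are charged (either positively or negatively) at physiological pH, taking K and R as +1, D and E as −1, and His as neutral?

Charged side chains at pH ~7.4: K, R (positive); D, E (negative).
Matching residues: E1, D10, D17, E19.

4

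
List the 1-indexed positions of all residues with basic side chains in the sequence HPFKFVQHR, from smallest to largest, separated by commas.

1, 4, 8, 9

The basic amino acids are Lys (K), Arg (R), and His (H).
Matching residues: H1, K4, H8, R9.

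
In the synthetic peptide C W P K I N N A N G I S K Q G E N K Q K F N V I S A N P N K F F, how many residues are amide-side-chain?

The amide-side-chain residues are Asn (N) and Gln (Q).
Matching residues: N6, N7, N9, Q14, N17, Q19, N22, N27, N29.

9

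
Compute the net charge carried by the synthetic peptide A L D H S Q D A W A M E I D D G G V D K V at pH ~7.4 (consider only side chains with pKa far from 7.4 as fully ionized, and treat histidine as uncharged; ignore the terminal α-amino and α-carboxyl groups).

At pH ~7.4 the Lys and Arg side chains are protonated (+1), the Asp and Glu side chains are deprotonated (−1), and with His taken as neutral all other side chains carry no charge.
Positive (K, R): K20 → +1.
Negative (D, E): D3, D7, E12, D14, D15, D19 → −6.
Net charge = (+1) + (−6) = −5.

-5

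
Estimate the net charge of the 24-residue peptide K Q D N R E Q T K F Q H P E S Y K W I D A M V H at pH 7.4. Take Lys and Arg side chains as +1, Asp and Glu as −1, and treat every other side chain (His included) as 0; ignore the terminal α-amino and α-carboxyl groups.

0

Positive (K, R): K1, R5, K9, K17 → +4.
Negative (D, E): D3, E6, E14, D20 → −4.
Net charge = (+4) + (−4) = 0.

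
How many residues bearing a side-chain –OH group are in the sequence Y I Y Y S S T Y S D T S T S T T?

14

Serine (S), threonine (T), and tyrosine (Y) each carry a hydroxyl group on the side chain.
Matching residues: Y1, Y3, Y4, S5, S6, T7, Y8, S9, T11, S12, T13, S14, T15, T16.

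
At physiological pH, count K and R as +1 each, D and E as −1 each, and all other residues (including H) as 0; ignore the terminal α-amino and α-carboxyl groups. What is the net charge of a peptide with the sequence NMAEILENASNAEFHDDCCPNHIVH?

-5

Positive (K, R): none → +0.
Negative (D, E): E4, E7, E13, D16, D17 → −5.
Net charge = (+0) + (−5) = −5.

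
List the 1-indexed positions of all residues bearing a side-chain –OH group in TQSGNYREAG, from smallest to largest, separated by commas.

1, 3, 6

The –OH-bearing residues are Ser, Thr (aliphatic alcohols), and Tyr (phenol).
Matching residues: T1, S3, Y6.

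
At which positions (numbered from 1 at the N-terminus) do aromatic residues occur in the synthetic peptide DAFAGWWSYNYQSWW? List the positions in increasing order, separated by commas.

3, 6, 7, 9, 11, 14, 15

The aromatic amino acids are Phe (F, benzyl), Trp (W, indole), and Tyr (Y, phenol).
Matching residues: F3, W6, W7, Y9, Y11, W14, W15.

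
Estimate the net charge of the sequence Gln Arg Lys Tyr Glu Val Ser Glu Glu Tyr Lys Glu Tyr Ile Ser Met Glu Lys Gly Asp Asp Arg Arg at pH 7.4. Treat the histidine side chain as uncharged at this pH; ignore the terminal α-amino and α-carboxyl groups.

Near pH 7.4, K and R contribute +1 each, D and E contribute −1 each, and every other side chain (His included, as stated) is uncharged.
Positive (K, R): Arg2, Lys3, Lys11, Lys18, Arg22, Arg23 → +6.
Negative (D, E): Glu5, Glu8, Glu9, Glu12, Glu17, Asp20, Asp21 → −7.
Net charge = (+6) + (−7) = −1.

-1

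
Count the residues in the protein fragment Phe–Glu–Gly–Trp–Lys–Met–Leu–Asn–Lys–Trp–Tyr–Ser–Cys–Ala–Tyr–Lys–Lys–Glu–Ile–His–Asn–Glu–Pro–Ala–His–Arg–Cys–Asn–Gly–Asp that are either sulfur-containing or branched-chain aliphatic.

Sulfur-containing: C, M. Branched-chain aliphatic: I, L, V.
Sulfur-containing residues here: Met6, Cys13, Cys27 (3).
Branched-chain aliphatic residues here: Leu7, Ile19 (2).
The two groups share no amino acid, so total = 3 + 2 = 5.

5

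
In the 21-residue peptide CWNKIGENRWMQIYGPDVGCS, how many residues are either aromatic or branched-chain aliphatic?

6

Aromatic: F, W, Y. Branched-chain aliphatic: I, L, V.
Aromatic residues here: W2, W10, Y14 (3).
Branched-chain aliphatic residues here: I5, I13, V18 (3).
The two groups share no amino acid, so total = 3 + 3 = 6.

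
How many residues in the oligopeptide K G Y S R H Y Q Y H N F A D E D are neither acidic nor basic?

9

Acidic: D, E. Basic: K, R, H. All other residues are neither.
Matching residues: G2, Y3, S4, Y7, Q8, Y9, N11, F12, A13.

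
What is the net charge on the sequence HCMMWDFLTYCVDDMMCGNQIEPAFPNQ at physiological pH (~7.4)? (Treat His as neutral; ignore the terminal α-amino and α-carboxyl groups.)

At pH ~7.4 the Lys and Arg side chains are protonated (+1), the Asp and Glu side chains are deprotonated (−1), and with His taken as neutral all other side chains carry no charge.
Positive (K, R): none → +0.
Negative (D, E): D6, D13, D14, E22 → −4.
Net charge = (+0) + (−4) = −4.

-4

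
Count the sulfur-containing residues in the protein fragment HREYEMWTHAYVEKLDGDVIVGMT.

2

Cysteine (C, thiol) and methionine (M, thioether) are the two sulfur-containing amino acids.
Matching residues: M6, M23.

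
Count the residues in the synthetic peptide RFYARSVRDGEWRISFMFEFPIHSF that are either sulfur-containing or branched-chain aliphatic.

Sulfur-containing: C, M. Branched-chain aliphatic: I, L, V.
Sulfur-containing residues here: M17 (1).
Branched-chain aliphatic residues here: V7, I14, I22 (3).
The two groups share no amino acid, so total = 1 + 3 = 4.

4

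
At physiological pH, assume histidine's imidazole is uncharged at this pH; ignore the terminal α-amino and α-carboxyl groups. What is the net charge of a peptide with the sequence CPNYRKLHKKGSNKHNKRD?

The side chains ionized at physiological pH are Lys/Arg (+1) and Asp/Glu (−1); with His treated as neutral, nothing else contributes.
Positive (K, R): R5, K6, K9, K10, K14, K17, R18 → +7.
Negative (D, E): D19 → −1.
Net charge = (+7) + (−1) = +6.

+6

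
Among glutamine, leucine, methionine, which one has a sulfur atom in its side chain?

The sulfur-bearing residues are cysteine (–SH) and methionine (–S–CH₃).
Of the listed options, only methionine belongs to this group.

methionine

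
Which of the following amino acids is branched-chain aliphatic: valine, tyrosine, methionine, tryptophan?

valine

Valine (V), leucine (L), and isoleucine (I) are the branched-chain amino acids.
Of the listed options, only valine belongs to this group.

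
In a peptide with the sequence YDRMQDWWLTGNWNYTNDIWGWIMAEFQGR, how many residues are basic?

The basic amino acids are Lys (K), Arg (R), and His (H).
Matching residues: R3, R30.

2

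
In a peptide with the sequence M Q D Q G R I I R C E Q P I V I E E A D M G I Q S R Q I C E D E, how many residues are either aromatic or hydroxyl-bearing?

Aromatic: F, W, Y. Hydroxyl-bearing: S, T, Y.
Aromatic residues here: none (0).
Hydroxyl-bearing residues here: S25 (1).
(Y belongs to both groups, but none appear in this sequence.) Total = 0 + 1 = 1.

1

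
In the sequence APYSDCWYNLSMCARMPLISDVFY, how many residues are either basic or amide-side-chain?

2

Basic: H, K, R. Amide-side-chain: N, Q.
Basic residues here: R15 (1).
Amide-side-chain residues here: N9 (1).
The two groups share no amino acid, so total = 1 + 1 = 2.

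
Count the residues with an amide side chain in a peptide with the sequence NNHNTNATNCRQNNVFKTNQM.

10

Only N (asparagine) and Q (glutamine) carry a side-chain carboxamide.
Matching residues: N1, N2, N4, N6, N9, Q12, N13, N14, N19, Q20.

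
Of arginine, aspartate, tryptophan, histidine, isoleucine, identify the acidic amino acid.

Only D (aspartate) and E (glutamate) carry a side-chain carboxylic acid.
Of the listed options, only aspartate belongs to this group.

aspartate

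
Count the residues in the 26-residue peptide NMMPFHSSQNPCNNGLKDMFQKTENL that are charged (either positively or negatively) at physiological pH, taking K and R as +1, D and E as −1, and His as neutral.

Charged side chains at pH ~7.4: K, R (positive); D, E (negative).
Matching residues: K17, D18, K22, E24.

4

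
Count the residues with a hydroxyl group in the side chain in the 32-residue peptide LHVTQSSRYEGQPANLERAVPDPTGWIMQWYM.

Serine (S), threonine (T), and tyrosine (Y) each carry a hydroxyl group on the side chain.
Matching residues: T4, S6, S7, Y9, T24, Y31.

6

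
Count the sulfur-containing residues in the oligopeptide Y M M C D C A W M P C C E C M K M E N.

Cysteine (C, thiol) and methionine (M, thioether) are the two sulfur-containing amino acids.
Matching residues: M2, M3, C4, C6, M9, C11, C12, C14, M15, M17.

10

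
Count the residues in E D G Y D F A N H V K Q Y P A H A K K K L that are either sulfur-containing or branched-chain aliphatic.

2

Sulfur-containing: C, M. Branched-chain aliphatic: I, L, V.
Sulfur-containing residues here: none (0).
Branched-chain aliphatic residues here: V10, L21 (2).
The two groups share no amino acid, so total = 0 + 2 = 2.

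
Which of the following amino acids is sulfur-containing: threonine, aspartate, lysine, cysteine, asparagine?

The sulfur-bearing residues are cysteine (–SH) and methionine (–S–CH₃).
Of the listed options, only cysteine belongs to this group.

cysteine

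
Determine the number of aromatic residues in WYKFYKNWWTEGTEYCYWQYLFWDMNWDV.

Phenylalanine (F), tryptophan (W), and tyrosine (Y) have aromatic ring side chains.
Matching residues: W1, Y2, F4, Y5, W8, W9, Y15, Y17, W18, Y20, F22, W23, W27.

13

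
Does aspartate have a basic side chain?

The basic amino acids are Lys (K), Arg (R), and His (H).
Aspartate is not in this group.

No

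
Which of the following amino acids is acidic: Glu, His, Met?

Aspartate (D) and glutamate (E) have carboxylic-acid side chains and are the acidic amino acids.
Of the listed options, only Glu belongs to this group.

Glu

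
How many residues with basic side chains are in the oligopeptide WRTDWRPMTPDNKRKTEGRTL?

6

The basic amino acids are Lys (K), Arg (R), and His (H).
Matching residues: R2, R6, K13, R14, K15, R19.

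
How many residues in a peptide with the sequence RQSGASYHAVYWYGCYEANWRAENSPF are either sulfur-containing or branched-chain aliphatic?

2

Sulfur-containing: C, M. Branched-chain aliphatic: I, L, V.
Sulfur-containing residues here: C15 (1).
Branched-chain aliphatic residues here: V10 (1).
The two groups share no amino acid, so total = 1 + 1 = 2.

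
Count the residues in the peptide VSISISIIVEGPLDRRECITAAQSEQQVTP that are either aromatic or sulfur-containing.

1

Aromatic: F, W, Y. Sulfur-containing: C, M.
Aromatic residues here: none (0).
Sulfur-containing residues here: C18 (1).
The two groups share no amino acid, so total = 0 + 1 = 1.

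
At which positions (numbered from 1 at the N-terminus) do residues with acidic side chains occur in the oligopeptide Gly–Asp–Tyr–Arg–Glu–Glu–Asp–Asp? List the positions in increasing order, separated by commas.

Aspartate (D) and glutamate (E) have carboxylic-acid side chains and are the acidic amino acids.
Matching residues: Asp2, Glu5, Glu6, Asp7, Asp8.

2, 5, 6, 7, 8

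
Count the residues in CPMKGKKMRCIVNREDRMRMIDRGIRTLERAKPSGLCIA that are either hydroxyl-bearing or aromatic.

2

Hydroxyl-bearing: S, T, Y. Aromatic: F, W, Y.
Hydroxyl-bearing residues here: T27, S34 (2).
Aromatic residues here: none (0).
(Y belongs to both groups, but none appear in this sequence.) Total = 2 + 0 = 2.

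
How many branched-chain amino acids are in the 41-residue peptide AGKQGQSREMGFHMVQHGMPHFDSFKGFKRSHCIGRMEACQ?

V, L, and I make up the branched-chain aliphatic group.
Matching residues: V15, I34.

2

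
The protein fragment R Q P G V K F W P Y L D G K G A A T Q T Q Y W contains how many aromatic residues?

5

F, W, and Y each carry an aromatic ring on the side chain.
Matching residues: F7, W8, Y10, Y22, W23.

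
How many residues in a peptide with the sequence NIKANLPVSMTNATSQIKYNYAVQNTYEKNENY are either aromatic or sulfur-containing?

5

Aromatic: F, W, Y. Sulfur-containing: C, M.
Aromatic residues here: Y19, Y21, Y27, Y33 (4).
Sulfur-containing residues here: M10 (1).
The two groups share no amino acid, so total = 4 + 1 = 5.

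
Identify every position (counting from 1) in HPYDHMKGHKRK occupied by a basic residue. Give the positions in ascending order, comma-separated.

Matching residues: H1, H5, K7, H9, K10, R11, K12.

1, 5, 7, 9, 10, 11, 12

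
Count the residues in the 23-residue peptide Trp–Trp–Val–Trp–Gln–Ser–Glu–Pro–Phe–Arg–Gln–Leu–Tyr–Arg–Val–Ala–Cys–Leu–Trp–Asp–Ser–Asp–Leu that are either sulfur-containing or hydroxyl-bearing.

4

Sulfur-containing: C, M. Hydroxyl-bearing: S, T, Y.
Sulfur-containing residues here: Cys17 (1).
Hydroxyl-bearing residues here: Ser6, Tyr13, Ser21 (3).
The two groups share no amino acid, so total = 1 + 3 = 4.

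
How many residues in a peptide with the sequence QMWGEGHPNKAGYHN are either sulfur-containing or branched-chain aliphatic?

1

Sulfur-containing: C, M. Branched-chain aliphatic: I, L, V.
Sulfur-containing residues here: M2 (1).
Branched-chain aliphatic residues here: none (0).
The two groups share no amino acid, so total = 1 + 0 = 1.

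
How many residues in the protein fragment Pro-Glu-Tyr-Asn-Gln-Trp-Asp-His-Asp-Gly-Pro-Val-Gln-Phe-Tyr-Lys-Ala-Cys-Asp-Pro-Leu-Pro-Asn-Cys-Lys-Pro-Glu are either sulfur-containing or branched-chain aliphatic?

Sulfur-containing: C, M. Branched-chain aliphatic: I, L, V.
Sulfur-containing residues here: Cys18, Cys24 (2).
Branched-chain aliphatic residues here: Val12, Leu21 (2).
The two groups share no amino acid, so total = 2 + 2 = 4.

4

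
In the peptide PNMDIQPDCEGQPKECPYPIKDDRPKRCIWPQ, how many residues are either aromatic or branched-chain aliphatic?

Aromatic: F, W, Y. Branched-chain aliphatic: I, L, V.
Aromatic residues here: Y18, W30 (2).
Branched-chain aliphatic residues here: I5, I20, I29 (3).
The two groups share no amino acid, so total = 2 + 3 = 5.

5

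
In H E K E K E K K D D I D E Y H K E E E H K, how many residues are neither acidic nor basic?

2

Acidic: D, E. Basic: K, R, H. All other residues are neither.
Matching residues: I11, Y14.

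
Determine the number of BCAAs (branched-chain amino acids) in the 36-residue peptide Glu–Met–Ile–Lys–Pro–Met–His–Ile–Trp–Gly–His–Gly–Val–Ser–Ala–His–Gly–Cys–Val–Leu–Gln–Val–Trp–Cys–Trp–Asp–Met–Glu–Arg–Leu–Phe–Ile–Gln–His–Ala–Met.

V, L, and I make up the branched-chain aliphatic group.
Matching residues: Ile3, Ile8, Val13, Val19, Leu20, Val22, Leu30, Ile32.

8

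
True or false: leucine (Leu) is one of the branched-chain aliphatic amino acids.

Valine (V), leucine (L), and isoleucine (I) are the branched-chain amino acids.
Leucine is in this group.

True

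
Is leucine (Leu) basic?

The basic amino acids are Lys (K), Arg (R), and His (H).
Leucine is not in this group.

No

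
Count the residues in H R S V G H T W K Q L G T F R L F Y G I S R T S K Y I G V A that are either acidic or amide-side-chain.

1

Acidic: D, E. Amide-side-chain: N, Q.
Acidic residues here: none (0).
Amide-side-chain residues here: Q10 (1).
The two groups share no amino acid, so total = 0 + 1 = 1.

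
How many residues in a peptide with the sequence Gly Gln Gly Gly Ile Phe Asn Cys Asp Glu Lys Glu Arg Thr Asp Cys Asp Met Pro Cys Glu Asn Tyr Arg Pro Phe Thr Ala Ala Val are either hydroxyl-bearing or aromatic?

Hydroxyl-bearing: S, T, Y. Aromatic: F, W, Y.
Hydroxyl-bearing residues here: Thr14, Tyr23, Thr27 (3).
Aromatic residues here: Phe6, Tyr23, Phe26 (3).
Y is in both groups, so the 1 Y residue must not be double-counted.
Total = 3 + 3 − 1 = 5.

5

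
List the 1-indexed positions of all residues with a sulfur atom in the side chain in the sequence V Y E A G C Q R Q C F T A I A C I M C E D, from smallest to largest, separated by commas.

Cysteine (C, thiol) and methionine (M, thioether) are the two sulfur-containing amino acids.
Matching residues: C6, C10, C16, M18, C19.

6, 10, 16, 18, 19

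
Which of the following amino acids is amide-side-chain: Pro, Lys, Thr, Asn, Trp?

Asn

Only N (asparagine) and Q (glutamine) carry a side-chain carboxamide.
Of the listed options, only Asn belongs to this group.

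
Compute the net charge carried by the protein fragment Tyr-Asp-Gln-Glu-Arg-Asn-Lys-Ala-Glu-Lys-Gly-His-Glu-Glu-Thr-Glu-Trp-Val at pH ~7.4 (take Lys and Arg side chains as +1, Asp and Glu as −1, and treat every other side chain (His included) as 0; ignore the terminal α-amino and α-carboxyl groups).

-3

Positive (K, R): Arg5, Lys7, Lys10 → +3.
Negative (D, E): Asp2, Glu4, Glu9, Glu13, Glu14, Glu16 → −6.
Net charge = (+3) + (−6) = −3.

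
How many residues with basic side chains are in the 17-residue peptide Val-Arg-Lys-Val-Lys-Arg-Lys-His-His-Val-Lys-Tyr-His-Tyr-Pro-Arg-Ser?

10

The basic amino acids are Lys (K), Arg (R), and His (H).
Matching residues: Arg2, Lys3, Lys5, Arg6, Lys7, His8, His9, Lys11, His13, Arg16.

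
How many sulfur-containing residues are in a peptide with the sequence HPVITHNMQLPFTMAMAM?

The sulfur-bearing residues are cysteine (–SH) and methionine (–S–CH₃).
Matching residues: M8, M14, M16, M18.

4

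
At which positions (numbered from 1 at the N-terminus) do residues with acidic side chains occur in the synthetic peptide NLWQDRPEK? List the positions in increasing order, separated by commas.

5, 8

Only D (aspartate) and E (glutamate) carry a side-chain carboxylic acid.
Matching residues: D5, E8.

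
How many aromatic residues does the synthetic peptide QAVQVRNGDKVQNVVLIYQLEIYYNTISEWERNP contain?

4

The aromatic amino acids are Phe (F, benzyl), Trp (W, indole), and Tyr (Y, phenol).
Matching residues: Y18, Y23, Y24, W30.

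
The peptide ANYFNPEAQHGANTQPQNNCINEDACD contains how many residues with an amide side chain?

Only N (asparagine) and Q (glutamine) carry a side-chain carboxamide.
Matching residues: N2, N5, Q9, N13, Q15, Q17, N18, N19, N22.

9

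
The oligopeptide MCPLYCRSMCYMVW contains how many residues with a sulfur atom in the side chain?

Only Cys (C) and Met (M) have a sulfur atom in the side chain.
Matching residues: M1, C2, C6, M9, C10, M12.

6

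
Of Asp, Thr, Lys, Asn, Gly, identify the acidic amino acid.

Asp

Aspartate (D) and glutamate (E) have carboxylic-acid side chains and are the acidic amino acids.
Of the listed options, only Asp belongs to this group.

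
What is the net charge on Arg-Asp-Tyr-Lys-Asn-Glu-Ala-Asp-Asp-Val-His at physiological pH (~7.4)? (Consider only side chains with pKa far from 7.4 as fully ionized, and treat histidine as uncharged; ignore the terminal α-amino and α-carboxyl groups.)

Near pH 7.4, K and R contribute +1 each, D and E contribute −1 each, and every other side chain (His included, as stated) is uncharged.
Positive (K, R): Arg1, Lys4 → +2.
Negative (D, E): Asp2, Glu6, Asp8, Asp9 → −4.
Net charge = (+2) + (−4) = −2.

-2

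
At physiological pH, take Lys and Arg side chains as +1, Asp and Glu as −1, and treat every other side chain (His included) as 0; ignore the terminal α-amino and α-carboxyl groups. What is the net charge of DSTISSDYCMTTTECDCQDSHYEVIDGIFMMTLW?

Positive (K, R): none → +0.
Negative (D, E): D1, D7, E14, D16, D19, E23, D26 → −7.
Net charge = (+0) + (−7) = −7.

-7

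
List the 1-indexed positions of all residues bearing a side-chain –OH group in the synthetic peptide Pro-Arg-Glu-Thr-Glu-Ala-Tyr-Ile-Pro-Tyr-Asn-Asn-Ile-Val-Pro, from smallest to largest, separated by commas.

S, T, and Y are the three residues with a side-chain hydroxyl.
Matching residues: Thr4, Tyr7, Tyr10.

4, 7, 10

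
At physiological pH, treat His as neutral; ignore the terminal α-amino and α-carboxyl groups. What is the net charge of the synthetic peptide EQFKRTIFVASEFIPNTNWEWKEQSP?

At pH ~7.4 the Lys and Arg side chains are protonated (+1), the Asp and Glu side chains are deprotonated (−1), and with His taken as neutral all other side chains carry no charge.
Positive (K, R): K4, R5, K22 → +3.
Negative (D, E): E1, E12, E20, E23 → −4.
Net charge = (+3) + (−4) = −1.

-1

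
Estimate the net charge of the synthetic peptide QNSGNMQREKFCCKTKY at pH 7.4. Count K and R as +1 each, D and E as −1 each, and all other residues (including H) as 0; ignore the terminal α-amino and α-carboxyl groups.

Positive (K, R): R8, K10, K14, K16 → +4.
Negative (D, E): E9 → −1.
Net charge = (+4) + (−1) = +3.

+3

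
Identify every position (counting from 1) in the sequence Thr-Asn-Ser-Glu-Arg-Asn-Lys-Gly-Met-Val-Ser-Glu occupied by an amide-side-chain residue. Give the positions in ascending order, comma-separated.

Matching residues: Asn2, Asn6.

2, 6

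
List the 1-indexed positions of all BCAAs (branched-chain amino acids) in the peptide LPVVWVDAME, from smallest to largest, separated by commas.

1, 3, 4, 6

V, L, and I make up the branched-chain aliphatic group.
Matching residues: L1, V3, V4, V6.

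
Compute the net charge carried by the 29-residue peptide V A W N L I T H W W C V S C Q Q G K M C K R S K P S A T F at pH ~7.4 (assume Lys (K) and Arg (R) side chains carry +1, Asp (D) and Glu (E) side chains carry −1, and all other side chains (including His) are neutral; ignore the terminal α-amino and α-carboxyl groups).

+4

Positive (K, R): K18, K21, R22, K24 → +4.
Negative (D, E): none → −0.
Net charge = (+4) + (−0) = +4.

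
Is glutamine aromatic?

No

Phenylalanine (F), tryptophan (W), and tyrosine (Y) have aromatic ring side chains.
Glutamine is not in this group.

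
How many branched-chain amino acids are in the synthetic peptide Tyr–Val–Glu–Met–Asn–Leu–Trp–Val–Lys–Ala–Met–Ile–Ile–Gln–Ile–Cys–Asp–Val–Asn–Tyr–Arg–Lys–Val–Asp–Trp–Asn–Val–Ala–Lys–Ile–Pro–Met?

10

The BCAAs are Val, Leu, and Ile — aliphatic side chains with a branch point.
Matching residues: Val2, Leu6, Val8, Ile12, Ile13, Ile15, Val18, Val23, Val27, Ile30.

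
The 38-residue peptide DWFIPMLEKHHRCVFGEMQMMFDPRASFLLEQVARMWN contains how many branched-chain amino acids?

6

The BCAAs are Val, Leu, and Ile — aliphatic side chains with a branch point.
Matching residues: I4, L7, V14, L29, L30, V33.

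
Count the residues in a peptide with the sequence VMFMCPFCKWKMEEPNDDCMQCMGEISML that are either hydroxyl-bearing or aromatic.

Hydroxyl-bearing: S, T, Y. Aromatic: F, W, Y.
Hydroxyl-bearing residues here: S27 (1).
Aromatic residues here: F3, F7, W10 (3).
(Y belongs to both groups, but none appear in this sequence.) Total = 1 + 3 = 4.

4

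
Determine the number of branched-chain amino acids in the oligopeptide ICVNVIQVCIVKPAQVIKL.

The BCAAs are Val, Leu, and Ile — aliphatic side chains with a branch point.
Matching residues: I1, V3, V5, I6, V8, I10, V11, V16, I17, L19.

10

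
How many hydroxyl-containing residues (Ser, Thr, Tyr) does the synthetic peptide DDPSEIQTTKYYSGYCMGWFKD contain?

Matching residues: S4, T8, T9, Y11, Y12, S13, Y15.

7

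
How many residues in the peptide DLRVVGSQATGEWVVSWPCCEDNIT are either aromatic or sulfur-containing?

4

Aromatic: F, W, Y. Sulfur-containing: C, M.
Aromatic residues here: W13, W17 (2).
Sulfur-containing residues here: C19, C20 (2).
The two groups share no amino acid, so total = 2 + 2 = 4.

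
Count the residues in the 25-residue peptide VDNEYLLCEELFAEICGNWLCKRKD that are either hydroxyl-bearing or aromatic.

Hydroxyl-bearing: S, T, Y. Aromatic: F, W, Y.
Hydroxyl-bearing residues here: Y5 (1).
Aromatic residues here: Y5, F12, W19 (3).
Y is in both groups, so the 1 Y residue must not be double-counted.
Total = 1 + 3 − 1 = 3.

3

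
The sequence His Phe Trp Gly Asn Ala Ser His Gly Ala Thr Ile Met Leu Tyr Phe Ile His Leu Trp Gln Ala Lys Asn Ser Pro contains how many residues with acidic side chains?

The acidic residues are Asp (D) and Glu (E), whose side chains end in a carboxylate group.
None of the 26 residues belong to this group.

0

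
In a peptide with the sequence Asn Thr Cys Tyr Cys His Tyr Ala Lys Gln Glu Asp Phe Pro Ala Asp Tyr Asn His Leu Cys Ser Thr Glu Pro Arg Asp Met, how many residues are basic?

Lysine (K), arginine (R), and histidine (H) have basic, nitrogen-containing side chains.
Matching residues: His6, Lys9, His19, Arg26.

4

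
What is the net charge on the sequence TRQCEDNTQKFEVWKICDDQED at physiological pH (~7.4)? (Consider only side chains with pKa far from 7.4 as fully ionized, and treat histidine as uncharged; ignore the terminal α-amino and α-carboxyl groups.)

Near pH 7.4, K and R contribute +1 each, D and E contribute −1 each, and every other side chain (His included, as stated) is uncharged.
Positive (K, R): R2, K10, K15 → +3.
Negative (D, E): E5, D6, E12, D18, D19, E21, D22 → −7.
Net charge = (+3) + (−7) = −4.

-4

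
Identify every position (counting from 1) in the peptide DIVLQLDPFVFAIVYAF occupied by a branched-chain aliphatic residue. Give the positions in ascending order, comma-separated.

2, 3, 4, 6, 10, 13, 14

Matching residues: I2, V3, L4, L6, V10, I13, V14.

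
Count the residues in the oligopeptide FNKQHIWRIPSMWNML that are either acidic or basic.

Acidic: D, E. Basic: H, K, R.
Acidic residues here: none (0).
Basic residues here: K3, H5, R8 (3).
The two groups share no amino acid, so total = 0 + 3 = 3.

3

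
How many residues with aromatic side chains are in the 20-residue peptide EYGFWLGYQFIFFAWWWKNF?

11

The aromatic amino acids are Phe (F, benzyl), Trp (W, indole), and Tyr (Y, phenol).
Matching residues: Y2, F4, W5, Y8, F10, F12, F13, W15, W16, W17, F20.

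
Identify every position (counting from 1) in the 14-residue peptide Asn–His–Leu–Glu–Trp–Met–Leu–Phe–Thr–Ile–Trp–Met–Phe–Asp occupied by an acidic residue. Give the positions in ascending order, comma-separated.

The acidic residues are Asp (D) and Glu (E), whose side chains end in a carboxylate group.
Matching residues: Glu4, Asp14.

4, 14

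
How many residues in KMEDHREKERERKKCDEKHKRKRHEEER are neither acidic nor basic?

Acidic: D, E. Basic: K, R, H. All other residues are neither.
Matching residues: M2, C15.

2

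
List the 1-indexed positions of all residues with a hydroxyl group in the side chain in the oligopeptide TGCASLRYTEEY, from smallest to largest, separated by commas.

S, T, and Y are the three residues with a side-chain hydroxyl.
Matching residues: T1, S5, Y8, T9, Y12.

1, 5, 8, 9, 12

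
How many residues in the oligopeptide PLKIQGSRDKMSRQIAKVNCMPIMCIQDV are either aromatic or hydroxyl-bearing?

2

Aromatic: F, W, Y. Hydroxyl-bearing: S, T, Y.
Aromatic residues here: none (0).
Hydroxyl-bearing residues here: S7, S12 (2).
(Y belongs to both groups, but none appear in this sequence.) Total = 0 + 2 = 2.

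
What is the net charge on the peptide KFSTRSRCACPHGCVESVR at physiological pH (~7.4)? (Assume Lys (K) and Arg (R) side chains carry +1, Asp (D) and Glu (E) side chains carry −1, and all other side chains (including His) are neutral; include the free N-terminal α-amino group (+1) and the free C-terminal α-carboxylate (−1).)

+3

Positive (K, R): K1, R5, R7, R19 → +4.
Negative (D, E): E16 → −1.
The N-terminus (+1) and C-terminus (−1) cancel.
Net charge = (+4) + (−1) = +3.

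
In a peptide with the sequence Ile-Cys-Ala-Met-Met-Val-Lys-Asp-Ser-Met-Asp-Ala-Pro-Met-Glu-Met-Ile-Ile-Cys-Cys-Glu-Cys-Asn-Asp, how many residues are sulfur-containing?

9

The sulfur-bearing residues are cysteine (–SH) and methionine (–S–CH₃).
Matching residues: Cys2, Met4, Met5, Met10, Met14, Met16, Cys19, Cys20, Cys22.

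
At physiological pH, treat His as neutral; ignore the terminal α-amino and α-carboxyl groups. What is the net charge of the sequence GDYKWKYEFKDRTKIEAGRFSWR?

The side chains ionized at physiological pH are Lys/Arg (+1) and Asp/Glu (−1); with His treated as neutral, nothing else contributes.
Positive (K, R): K4, K6, K10, R12, K14, R19, R23 → +7.
Negative (D, E): D2, E8, D11, E16 → −4.
Net charge = (+7) + (−4) = +3.

+3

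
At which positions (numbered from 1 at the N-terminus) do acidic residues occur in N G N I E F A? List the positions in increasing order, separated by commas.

5

Only D (aspartate) and E (glutamate) carry a side-chain carboxylic acid.
Matching residues: E5.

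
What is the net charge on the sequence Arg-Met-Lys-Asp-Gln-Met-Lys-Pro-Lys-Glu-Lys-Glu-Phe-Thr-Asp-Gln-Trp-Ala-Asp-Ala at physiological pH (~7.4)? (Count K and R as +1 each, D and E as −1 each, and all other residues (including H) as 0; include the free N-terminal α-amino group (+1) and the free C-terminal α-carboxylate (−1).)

Positive (K, R): Arg1, Lys3, Lys7, Lys9, Lys11 → +5.
Negative (D, E): Asp4, Glu10, Glu12, Asp15, Asp19 → −5.
The N-terminus (+1) and C-terminus (−1) cancel.
Net charge = (+5) + (−5) = 0.

0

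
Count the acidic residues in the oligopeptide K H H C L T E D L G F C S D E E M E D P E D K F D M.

10

Only D (aspartate) and E (glutamate) carry a side-chain carboxylic acid.
Matching residues: E7, D8, D14, E15, E16, E18, D19, E21, D22, D25.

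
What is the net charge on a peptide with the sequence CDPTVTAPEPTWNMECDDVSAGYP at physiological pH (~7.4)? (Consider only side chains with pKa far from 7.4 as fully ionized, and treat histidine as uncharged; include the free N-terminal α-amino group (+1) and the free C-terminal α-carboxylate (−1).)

At pH ~7.4 the Lys and Arg side chains are protonated (+1), the Asp and Glu side chains are deprotonated (−1), and with His taken as neutral all other side chains carry no charge.
Positive (K, R): none → +0.
Negative (D, E): D2, E9, E15, D17, D18 → −5.
The N-terminus (+1) and C-terminus (−1) cancel.
Net charge = (+0) + (−5) = −5.

-5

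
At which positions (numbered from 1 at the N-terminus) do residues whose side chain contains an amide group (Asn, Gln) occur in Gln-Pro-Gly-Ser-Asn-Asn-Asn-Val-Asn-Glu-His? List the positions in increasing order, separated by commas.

1, 5, 6, 7, 9

Matching residues: Gln1, Asn5, Asn6, Asn7, Asn9.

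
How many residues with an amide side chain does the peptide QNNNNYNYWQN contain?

Only N (asparagine) and Q (glutamine) carry a side-chain carboxamide.
Matching residues: Q1, N2, N3, N4, N5, N7, Q10, N11.

8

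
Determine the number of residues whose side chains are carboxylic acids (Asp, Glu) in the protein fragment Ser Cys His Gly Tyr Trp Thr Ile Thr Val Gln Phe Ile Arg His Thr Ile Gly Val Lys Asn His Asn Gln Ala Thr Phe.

None of the 27 residues belong to this group.

0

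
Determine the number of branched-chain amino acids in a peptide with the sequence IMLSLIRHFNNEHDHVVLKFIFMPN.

8

V, L, and I make up the branched-chain aliphatic group.
Matching residues: I1, L3, L5, I6, V16, V17, L18, I21.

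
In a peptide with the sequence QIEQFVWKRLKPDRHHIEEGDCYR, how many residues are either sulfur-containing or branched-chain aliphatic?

Sulfur-containing: C, M. Branched-chain aliphatic: I, L, V.
Sulfur-containing residues here: C22 (1).
Branched-chain aliphatic residues here: I2, V6, L10, I17 (4).
The two groups share no amino acid, so total = 1 + 4 = 5.

5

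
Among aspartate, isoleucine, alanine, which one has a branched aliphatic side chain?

V, L, and I make up the branched-chain aliphatic group.
Of the listed options, only isoleucine belongs to this group.

isoleucine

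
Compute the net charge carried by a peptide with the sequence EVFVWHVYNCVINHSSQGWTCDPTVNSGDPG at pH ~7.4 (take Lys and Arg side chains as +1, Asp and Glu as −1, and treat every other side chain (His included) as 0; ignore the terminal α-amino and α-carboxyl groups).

Positive (K, R): none → +0.
Negative (D, E): E1, D22, D29 → −3.
Net charge = (+0) + (−3) = −3.

-3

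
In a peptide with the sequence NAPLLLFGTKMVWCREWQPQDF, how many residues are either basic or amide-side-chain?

5

Basic: H, K, R. Amide-side-chain: N, Q.
Basic residues here: K10, R15 (2).
Amide-side-chain residues here: N1, Q18, Q20 (3).
The two groups share no amino acid, so total = 2 + 3 = 5.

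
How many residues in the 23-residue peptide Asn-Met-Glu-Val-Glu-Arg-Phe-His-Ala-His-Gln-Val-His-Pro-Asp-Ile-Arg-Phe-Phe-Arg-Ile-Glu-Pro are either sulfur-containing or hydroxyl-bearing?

1

Sulfur-containing: C, M. Hydroxyl-bearing: S, T, Y.
Sulfur-containing residues here: Met2 (1).
Hydroxyl-bearing residues here: none (0).
The two groups share no amino acid, so total = 1 + 0 = 1.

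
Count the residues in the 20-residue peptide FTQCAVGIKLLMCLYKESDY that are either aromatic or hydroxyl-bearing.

5

Aromatic: F, W, Y. Hydroxyl-bearing: S, T, Y.
Aromatic residues here: F1, Y15, Y20 (3).
Hydroxyl-bearing residues here: T2, Y15, S18, Y20 (4).
Y is in both groups, so the 2 Y residues must not be double-counted.
Total = 3 + 4 − 2 = 5.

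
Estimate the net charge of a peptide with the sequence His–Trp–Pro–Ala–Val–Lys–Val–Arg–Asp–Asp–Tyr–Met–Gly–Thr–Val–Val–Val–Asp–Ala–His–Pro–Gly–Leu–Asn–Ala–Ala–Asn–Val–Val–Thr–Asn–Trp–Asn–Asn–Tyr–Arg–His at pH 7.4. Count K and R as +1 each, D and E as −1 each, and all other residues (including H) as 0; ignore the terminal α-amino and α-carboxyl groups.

Positive (K, R): Lys6, Arg8, Arg36 → +3.
Negative (D, E): Asp9, Asp10, Asp18 → −3.
Net charge = (+3) + (−3) = 0.

0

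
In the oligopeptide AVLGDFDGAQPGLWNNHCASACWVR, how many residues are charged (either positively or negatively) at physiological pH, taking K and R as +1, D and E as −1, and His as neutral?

Charged side chains at pH ~7.4: K, R (positive); D, E (negative).
Matching residues: D5, D7, R25.

3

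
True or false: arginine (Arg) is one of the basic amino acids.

The basic amino acids are Lys (K), Arg (R), and His (H).
Arginine is in this group.

True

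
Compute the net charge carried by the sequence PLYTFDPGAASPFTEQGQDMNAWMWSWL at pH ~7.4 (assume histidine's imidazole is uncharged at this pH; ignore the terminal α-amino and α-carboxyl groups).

-3

At pH ~7.4 the Lys and Arg side chains are protonated (+1), the Asp and Glu side chains are deprotonated (−1), and with His taken as neutral all other side chains carry no charge.
Positive (K, R): none → +0.
Negative (D, E): D6, E15, D19 → −3.
Net charge = (+0) + (−3) = −3.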